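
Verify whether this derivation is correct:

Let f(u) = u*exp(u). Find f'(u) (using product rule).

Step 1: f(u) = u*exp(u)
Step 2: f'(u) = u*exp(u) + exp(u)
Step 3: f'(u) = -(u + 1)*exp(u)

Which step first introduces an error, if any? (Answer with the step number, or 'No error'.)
Step 3

Step 3 is incorrect due to a sign flip.
The step shows: -(u + 1)*exp(u)
The correct value should be: (u + 1)*exp(u)

Explanation: The sign of the whole expression was flipped: the term (u + 1)*exp(u) was incorrectly written as -(u + 1)*exp(u)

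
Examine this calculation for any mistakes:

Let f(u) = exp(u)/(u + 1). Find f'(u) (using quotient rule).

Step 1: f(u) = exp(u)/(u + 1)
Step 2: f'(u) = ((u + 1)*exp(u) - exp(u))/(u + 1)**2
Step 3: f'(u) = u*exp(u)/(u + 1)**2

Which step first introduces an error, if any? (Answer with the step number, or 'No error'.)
No error

All steps in this derivation are correct.
The final answer f'(u) = u*exp(u)/(u + 1)**2 is valid.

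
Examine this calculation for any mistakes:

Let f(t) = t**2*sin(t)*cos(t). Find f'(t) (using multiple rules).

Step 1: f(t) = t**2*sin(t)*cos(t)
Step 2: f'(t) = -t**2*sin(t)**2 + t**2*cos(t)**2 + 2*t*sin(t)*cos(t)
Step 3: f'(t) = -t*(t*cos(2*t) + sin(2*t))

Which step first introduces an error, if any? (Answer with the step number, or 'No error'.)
Step 3

Step 3 is incorrect due to a sign flip.
The step shows: -t*(t*cos(2*t) + sin(2*t))
The correct value should be: t*(t*cos(2*t) + sin(2*t))

Explanation: The sign of the whole expression was flipped: the term t*(t*cos(2*t) + sin(2*t)) was incorrectly written as -t*(t*cos(2*t) + sin(2*t))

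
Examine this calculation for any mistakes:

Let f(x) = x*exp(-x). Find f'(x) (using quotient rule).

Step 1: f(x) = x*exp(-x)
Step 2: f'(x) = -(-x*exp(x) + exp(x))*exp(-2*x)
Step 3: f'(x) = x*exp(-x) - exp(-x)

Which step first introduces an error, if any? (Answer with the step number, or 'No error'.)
Step 2

Step 2 is incorrect due to a sign flip.
The step shows: -(-x*exp(x) + exp(x))*exp(-2*x)
The correct value should be: (-x*exp(x) + exp(x))*exp(-2*x)

Explanation: The sign of the whole expression was flipped: the term (-x*exp(x) + exp(x))*exp(-2*x) was incorrectly written as -(-x*exp(x) + exp(x))*exp(-2*x)
The later steps are derived from this incorrect expression, so the error originates in Step 2.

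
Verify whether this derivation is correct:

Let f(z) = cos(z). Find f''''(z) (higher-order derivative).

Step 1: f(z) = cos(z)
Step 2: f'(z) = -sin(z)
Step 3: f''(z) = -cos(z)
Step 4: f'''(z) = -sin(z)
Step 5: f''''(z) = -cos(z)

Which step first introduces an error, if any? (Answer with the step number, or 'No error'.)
Step 4

Step 4 is incorrect due to a sign flip.
The step shows: -sin(z)
The correct value should be: sin(z)

Explanation: The sign of the whole expression was flipped: the term sin(z) was incorrectly written as -sin(z)
The later steps are derived from this incorrect expression, so the error originates in Step 4.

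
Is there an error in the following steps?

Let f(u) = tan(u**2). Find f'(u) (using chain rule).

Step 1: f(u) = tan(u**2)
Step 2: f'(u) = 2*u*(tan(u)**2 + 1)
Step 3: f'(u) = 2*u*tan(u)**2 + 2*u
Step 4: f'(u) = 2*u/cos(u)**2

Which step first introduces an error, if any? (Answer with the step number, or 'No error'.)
Step 2

Step 2 is incorrect due to a wrong exponent.
The step shows: 2*u*(tan(u)**2 + 1)
The correct value should be: 2*u*(tan(u**2)**2 + 1)

Explanation: The exponent 2 on u was incorrectly written as 1: the term 2*u*(tan(u**2)**2 + 1) was incorrectly written as 2*u*(tan(u)**2 + 1)
The later steps are derived from this incorrect expression, so the error originates in Step 2.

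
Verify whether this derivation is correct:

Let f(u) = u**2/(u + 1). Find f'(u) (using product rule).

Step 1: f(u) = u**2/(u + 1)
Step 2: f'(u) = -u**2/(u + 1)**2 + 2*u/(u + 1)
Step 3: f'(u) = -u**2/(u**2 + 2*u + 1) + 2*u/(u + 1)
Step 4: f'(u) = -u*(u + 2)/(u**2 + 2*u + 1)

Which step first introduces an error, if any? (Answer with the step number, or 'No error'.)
Step 4

Step 4 is incorrect due to a sign flip.
The step shows: -u*(u + 2)/(u**2 + 2*u + 1)
The correct value should be: u*(u + 2)/(u**2 + 2*u + 1)

Explanation: The sign of the whole expression was flipped: the term u*(u + 2)/(u**2 + 2*u + 1) was incorrectly written as -u*(u + 2)/(u**2 + 2*u + 1)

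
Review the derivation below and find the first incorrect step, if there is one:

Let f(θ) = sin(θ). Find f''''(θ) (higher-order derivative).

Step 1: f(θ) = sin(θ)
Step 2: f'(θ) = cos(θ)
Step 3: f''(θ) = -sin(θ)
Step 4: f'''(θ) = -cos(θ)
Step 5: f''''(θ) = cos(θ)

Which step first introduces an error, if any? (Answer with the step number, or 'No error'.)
Step 5

Step 5 is incorrect due to a wrong trig function.
The step shows: cos(θ)
The correct value should be: sin(θ)

Explanation: sin(θ) was incorrectly written as cos(θ): the term sin(θ) was incorrectly written as cos(θ)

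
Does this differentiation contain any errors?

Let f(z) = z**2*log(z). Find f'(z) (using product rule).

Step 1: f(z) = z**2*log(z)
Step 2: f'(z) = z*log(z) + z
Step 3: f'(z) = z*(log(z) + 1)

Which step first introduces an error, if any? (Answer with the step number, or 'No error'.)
Step 2

Step 2 is incorrect due to a wrong coefficient.
The step shows: z*log(z) + z
The correct value should be: 2*z*log(z) + z

Explanation: The coefficient 2 was incorrectly written as 1: the term 2*z*log(z) was incorrectly written as z*log(z)
The later steps are derived from this incorrect expression, so the error originates in Step 2.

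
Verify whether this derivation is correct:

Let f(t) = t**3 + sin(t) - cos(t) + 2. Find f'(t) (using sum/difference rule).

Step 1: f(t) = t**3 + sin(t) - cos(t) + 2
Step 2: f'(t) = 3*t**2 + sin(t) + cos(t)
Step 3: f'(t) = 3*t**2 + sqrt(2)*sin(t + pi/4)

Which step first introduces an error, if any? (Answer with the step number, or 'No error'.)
No error

All steps in this derivation are correct.
The final answer f'(t) = 3*t**2 + sqrt(2)*sin(t + pi/4) is valid.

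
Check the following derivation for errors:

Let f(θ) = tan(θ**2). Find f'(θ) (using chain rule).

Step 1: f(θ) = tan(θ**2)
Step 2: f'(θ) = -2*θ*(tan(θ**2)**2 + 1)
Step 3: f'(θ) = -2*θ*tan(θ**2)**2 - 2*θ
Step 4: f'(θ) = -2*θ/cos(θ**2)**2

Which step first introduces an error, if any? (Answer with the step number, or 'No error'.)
Step 2

Step 2 is incorrect due to a sign flip.
The step shows: -2*θ*(tan(θ**2)**2 + 1)
The correct value should be: 2*θ*(tan(θ**2)**2 + 1)

Explanation: The sign of the whole expression was flipped: the term 2*θ*(tan(θ**2)**2 + 1) was incorrectly written as -2*θ*(tan(θ**2)**2 + 1)
The later steps are derived from this incorrect expression, so the error originates in Step 2.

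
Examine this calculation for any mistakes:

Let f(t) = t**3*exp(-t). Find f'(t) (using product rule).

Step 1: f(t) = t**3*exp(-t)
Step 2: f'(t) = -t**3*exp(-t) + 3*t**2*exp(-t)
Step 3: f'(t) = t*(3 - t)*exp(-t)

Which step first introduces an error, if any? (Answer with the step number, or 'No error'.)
Step 3

Step 3 is incorrect due to a wrong exponent.
The step shows: t*(3 - t)*exp(-t)
The correct value should be: t**2*(3 - t)*exp(-t)

Explanation: The exponent 2 on t was incorrectly written as 1: the term t**2*(3 - t)*exp(-t) was incorrectly written as t*(3 - t)*exp(-t)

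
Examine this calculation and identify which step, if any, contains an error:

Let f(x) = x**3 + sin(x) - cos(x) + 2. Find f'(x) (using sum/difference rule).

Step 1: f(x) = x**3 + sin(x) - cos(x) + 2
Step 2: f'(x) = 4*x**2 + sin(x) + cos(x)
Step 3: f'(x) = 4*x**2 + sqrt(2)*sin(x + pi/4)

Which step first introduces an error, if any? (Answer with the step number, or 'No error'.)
Step 2

Step 2 is incorrect due to a wrong coefficient.
The step shows: 4*x**2 + sin(x) + cos(x)
The correct value should be: 3*x**2 + sin(x) + cos(x)

Explanation: The coefficient 3 was incorrectly written as 4: the term 3*x**2 was incorrectly written as 4*x**2
The later steps are derived from this incorrect expression, so the error originates in Step 2.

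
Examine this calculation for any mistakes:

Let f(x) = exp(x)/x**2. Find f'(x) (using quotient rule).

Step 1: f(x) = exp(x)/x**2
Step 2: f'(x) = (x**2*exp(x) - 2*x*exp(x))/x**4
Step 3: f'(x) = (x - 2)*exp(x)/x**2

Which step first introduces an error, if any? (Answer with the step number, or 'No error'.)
Step 3

Step 3 is incorrect due to a wrong exponent.
The step shows: (x - 2)*exp(x)/x**2
The correct value should be: (x - 2)*exp(x)/x**3

Explanation: The exponent -3 on x was incorrectly written as -2: the term (x - 2)*exp(x)/x**3 was incorrectly written as (x - 2)*exp(x)/x**2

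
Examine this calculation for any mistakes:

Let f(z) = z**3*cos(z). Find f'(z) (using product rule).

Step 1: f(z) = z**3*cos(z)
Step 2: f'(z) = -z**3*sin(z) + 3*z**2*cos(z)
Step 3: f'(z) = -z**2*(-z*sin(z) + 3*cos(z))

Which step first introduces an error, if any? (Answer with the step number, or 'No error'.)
Step 3

Step 3 is incorrect due to a sign flip.
The step shows: -z**2*(-z*sin(z) + 3*cos(z))
The correct value should be: z**2*(-z*sin(z) + 3*cos(z))

Explanation: The sign of the whole expression was flipped: the term z**2*(-z*sin(z) + 3*cos(z)) was incorrectly written as -z**2*(-z*sin(z) + 3*cos(z))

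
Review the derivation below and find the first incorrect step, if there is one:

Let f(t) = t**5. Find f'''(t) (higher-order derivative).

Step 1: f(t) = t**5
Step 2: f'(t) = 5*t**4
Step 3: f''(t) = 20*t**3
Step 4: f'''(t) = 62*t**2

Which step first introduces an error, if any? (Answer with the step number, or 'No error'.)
Step 4

Step 4 is incorrect due to a wrong coefficient.
The step shows: 62*t**2
The correct value should be: 60*t**2

Explanation: The coefficient 60 was incorrectly written as 62: the term 60*t**2 was incorrectly written as 62*t**2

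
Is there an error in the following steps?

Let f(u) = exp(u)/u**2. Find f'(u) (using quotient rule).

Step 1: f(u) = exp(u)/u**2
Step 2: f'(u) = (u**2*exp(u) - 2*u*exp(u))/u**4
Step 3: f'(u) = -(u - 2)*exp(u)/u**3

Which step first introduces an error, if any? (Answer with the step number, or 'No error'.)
Step 3

Step 3 is incorrect due to a sign flip.
The step shows: -(u - 2)*exp(u)/u**3
The correct value should be: (u - 2)*exp(u)/u**3

Explanation: The sign of the whole expression was flipped: the term (u - 2)*exp(u)/u**3 was incorrectly written as -(u - 2)*exp(u)/u**3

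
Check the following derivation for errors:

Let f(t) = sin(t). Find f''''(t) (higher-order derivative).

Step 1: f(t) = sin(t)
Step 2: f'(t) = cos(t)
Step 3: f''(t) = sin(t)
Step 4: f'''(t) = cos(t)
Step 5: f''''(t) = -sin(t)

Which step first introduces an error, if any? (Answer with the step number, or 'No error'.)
Step 3

Step 3 is incorrect due to a sign flip.
The step shows: sin(t)
The correct value should be: -sin(t)

Explanation: The sign of the whole expression was flipped: the term -sin(t) was incorrectly written as sin(t)
The later steps are derived from this incorrect expression, so the error originates in Step 3.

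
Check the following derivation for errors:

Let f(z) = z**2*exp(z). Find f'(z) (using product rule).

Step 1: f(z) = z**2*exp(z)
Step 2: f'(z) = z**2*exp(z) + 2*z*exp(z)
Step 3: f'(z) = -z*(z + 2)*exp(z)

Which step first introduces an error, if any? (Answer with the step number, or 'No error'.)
Step 3

Step 3 is incorrect due to a sign flip.
The step shows: -z*(z + 2)*exp(z)
The correct value should be: z*(z + 2)*exp(z)

Explanation: The sign of the whole expression was flipped: the term z*(z + 2)*exp(z) was incorrectly written as -z*(z + 2)*exp(z)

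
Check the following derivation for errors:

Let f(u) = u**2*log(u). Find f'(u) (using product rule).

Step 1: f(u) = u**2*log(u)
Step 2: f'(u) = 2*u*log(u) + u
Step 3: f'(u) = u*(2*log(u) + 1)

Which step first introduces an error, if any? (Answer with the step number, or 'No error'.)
No error

All steps in this derivation are correct.
The final answer f'(u) = u*(2*log(u) + 1) is valid.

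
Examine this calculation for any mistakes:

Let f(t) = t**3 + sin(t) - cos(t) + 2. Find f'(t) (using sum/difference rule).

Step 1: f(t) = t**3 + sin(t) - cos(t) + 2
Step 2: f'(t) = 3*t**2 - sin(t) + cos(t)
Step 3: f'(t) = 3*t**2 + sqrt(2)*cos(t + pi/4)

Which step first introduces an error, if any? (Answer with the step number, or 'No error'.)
Step 2

Step 2 is incorrect due to a sign flip.
The step shows: 3*t**2 - sin(t) + cos(t)
The correct value should be: 3*t**2 + sin(t) + cos(t)

Explanation: The sign of one term was flipped: the term sin(t) was incorrectly written as -sin(t)
The later steps are derived from this incorrect expression, so the error originates in Step 2.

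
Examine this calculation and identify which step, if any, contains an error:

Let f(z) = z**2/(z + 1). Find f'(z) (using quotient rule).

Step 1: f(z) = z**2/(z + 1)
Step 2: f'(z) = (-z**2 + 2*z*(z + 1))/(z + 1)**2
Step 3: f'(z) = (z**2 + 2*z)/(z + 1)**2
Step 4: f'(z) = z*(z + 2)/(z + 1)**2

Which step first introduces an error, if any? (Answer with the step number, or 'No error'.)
No error

All steps in this derivation are correct.
The final answer f'(z) = z*(z + 2)/(z + 1)**2 is valid.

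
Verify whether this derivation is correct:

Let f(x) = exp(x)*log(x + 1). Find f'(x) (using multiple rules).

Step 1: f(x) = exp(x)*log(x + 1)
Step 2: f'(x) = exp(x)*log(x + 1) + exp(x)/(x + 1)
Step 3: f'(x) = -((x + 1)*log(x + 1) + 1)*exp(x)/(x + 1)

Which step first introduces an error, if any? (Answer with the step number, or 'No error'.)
Step 3

Step 3 is incorrect due to a sign flip.
The step shows: -((x + 1)*log(x + 1) + 1)*exp(x)/(x + 1)
The correct value should be: ((x + 1)*log(x + 1) + 1)*exp(x)/(x + 1)

Explanation: The sign of the whole expression was flipped: the term ((x + 1)*log(x + 1) + 1)*exp(x)/(x + 1) was incorrectly written as -((x + 1)*log(x + 1) + 1)*exp(x)/(x + 1)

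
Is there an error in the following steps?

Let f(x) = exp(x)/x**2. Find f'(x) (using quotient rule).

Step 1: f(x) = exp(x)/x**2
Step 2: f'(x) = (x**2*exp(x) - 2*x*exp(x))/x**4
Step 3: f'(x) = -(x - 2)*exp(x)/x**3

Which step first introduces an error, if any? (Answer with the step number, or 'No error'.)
Step 3

Step 3 is incorrect due to a sign flip.
The step shows: -(x - 2)*exp(x)/x**3
The correct value should be: (x - 2)*exp(x)/x**3

Explanation: The sign of the whole expression was flipped: the term (x - 2)*exp(x)/x**3 was incorrectly written as -(x - 2)*exp(x)/x**3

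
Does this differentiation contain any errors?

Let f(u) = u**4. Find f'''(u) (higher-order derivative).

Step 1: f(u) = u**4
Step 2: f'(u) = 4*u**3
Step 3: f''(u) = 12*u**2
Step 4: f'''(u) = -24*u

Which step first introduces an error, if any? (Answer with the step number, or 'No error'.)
Step 4

Step 4 is incorrect due to a sign flip.
The step shows: -24*u
The correct value should be: 24*u

Explanation: The sign of the whole expression was flipped: the term 24*u was incorrectly written as -24*u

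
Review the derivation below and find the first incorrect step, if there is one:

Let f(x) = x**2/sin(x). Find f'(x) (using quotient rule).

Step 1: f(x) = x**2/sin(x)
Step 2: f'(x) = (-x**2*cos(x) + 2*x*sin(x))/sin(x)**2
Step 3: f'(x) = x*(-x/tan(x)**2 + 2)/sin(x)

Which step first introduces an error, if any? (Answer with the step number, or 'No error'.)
Step 3

Step 3 is incorrect due to a wrong exponent.
The step shows: x*(-x/tan(x)**2 + 2)/sin(x)
The correct value should be: x*(-x/tan(x) + 2)/sin(x)

Explanation: The exponent -1 on tan(x) was incorrectly written as -2: the term x*(-x/tan(x) + 2)/sin(x) was incorrectly written as x*(-x/tan(x)**2 + 2)/sin(x)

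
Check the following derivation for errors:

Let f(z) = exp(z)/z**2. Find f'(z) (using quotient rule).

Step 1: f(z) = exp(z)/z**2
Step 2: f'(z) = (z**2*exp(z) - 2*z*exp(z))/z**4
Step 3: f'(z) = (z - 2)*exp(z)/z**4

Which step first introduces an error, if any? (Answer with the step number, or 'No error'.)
Step 3

Step 3 is incorrect due to a wrong exponent.
The step shows: (z - 2)*exp(z)/z**4
The correct value should be: (z - 2)*exp(z)/z**3

Explanation: The exponent -3 on z was incorrectly written as -4: the term (z - 2)*exp(z)/z**3 was incorrectly written as (z - 2)*exp(z)/z**4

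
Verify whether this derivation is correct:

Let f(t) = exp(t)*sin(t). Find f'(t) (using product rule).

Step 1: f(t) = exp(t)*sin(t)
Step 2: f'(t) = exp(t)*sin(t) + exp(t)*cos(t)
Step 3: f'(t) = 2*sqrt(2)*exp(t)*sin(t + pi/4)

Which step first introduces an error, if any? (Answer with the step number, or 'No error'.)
Step 3

Step 3 is incorrect due to a wrong exponent.
The step shows: 2*sqrt(2)*exp(t)*sin(t + pi/4)
The correct value should be: sqrt(2)*exp(t)*sin(t + pi/4)

Explanation: The exponent 1/2 on 2 was incorrectly written as 3/2: the term sqrt(2)*exp(t)*sin(t + pi/4) was incorrectly written as 2*sqrt(2)*exp(t)*sin(t + pi/4)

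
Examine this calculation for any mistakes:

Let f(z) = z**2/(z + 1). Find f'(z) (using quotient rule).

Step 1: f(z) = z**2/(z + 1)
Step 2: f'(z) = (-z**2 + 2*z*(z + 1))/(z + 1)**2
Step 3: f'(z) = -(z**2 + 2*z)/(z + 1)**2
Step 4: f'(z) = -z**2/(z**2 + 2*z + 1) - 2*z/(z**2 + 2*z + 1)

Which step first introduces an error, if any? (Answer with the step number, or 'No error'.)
Step 3

Step 3 is incorrect due to a sign flip.
The step shows: -(z**2 + 2*z)/(z + 1)**2
The correct value should be: (z**2 + 2*z)/(z + 1)**2

Explanation: The sign of the whole expression was flipped: the term (z**2 + 2*z)/(z + 1)**2 was incorrectly written as -(z**2 + 2*z)/(z + 1)**2
The later steps are derived from this incorrect expression, so the error originates in Step 3.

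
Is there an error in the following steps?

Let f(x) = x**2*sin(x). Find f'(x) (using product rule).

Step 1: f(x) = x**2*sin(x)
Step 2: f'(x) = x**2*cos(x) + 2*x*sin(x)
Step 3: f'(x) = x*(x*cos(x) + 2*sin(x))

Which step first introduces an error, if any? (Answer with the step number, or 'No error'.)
No error

All steps in this derivation are correct.
The final answer f'(x) = x*(x*cos(x) + 2*sin(x)) is valid.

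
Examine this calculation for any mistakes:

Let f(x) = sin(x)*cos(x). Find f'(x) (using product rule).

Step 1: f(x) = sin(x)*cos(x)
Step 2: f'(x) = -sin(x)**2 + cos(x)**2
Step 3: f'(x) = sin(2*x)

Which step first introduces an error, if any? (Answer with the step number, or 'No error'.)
Step 3

Step 3 is incorrect due to a wrong trig function.
The step shows: sin(2*x)
The correct value should be: cos(2*x)

Explanation: cos(2*x) was incorrectly written as sin(2*x): the term cos(2*x) was incorrectly written as sin(2*x)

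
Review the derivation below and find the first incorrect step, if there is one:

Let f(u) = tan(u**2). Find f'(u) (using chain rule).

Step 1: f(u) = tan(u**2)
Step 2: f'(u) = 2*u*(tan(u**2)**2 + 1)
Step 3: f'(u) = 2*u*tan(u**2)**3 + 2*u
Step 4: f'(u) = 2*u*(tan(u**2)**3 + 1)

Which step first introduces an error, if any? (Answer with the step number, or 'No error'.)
Step 3

Step 3 is incorrect due to a wrong exponent.
The step shows: 2*u*tan(u**2)**3 + 2*u
The correct value should be: 2*u*tan(u**2)**2 + 2*u

Explanation: The exponent 2 on tan(u**2) was incorrectly written as 3: the term 2*u*tan(u**2)**2 was incorrectly written as 2*u*tan(u**2)**3
The later steps are derived from this incorrect expression, so the error originates in Step 3.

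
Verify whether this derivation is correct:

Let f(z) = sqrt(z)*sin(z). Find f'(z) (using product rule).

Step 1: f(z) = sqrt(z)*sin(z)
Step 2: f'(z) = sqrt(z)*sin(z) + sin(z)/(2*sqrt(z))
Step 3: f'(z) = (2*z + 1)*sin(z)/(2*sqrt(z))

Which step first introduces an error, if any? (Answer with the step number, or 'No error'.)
Step 2

Step 2 is incorrect due to a wrong trig function.
The step shows: sqrt(z)*sin(z) + sin(z)/(2*sqrt(z))
The correct value should be: sqrt(z)*cos(z) + sin(z)/(2*sqrt(z))

Explanation: cos(z) was incorrectly written as sin(z): the term sqrt(z)*cos(z) was incorrectly written as sqrt(z)*sin(z)
The later steps are derived from this incorrect expression, so the error originates in Step 2.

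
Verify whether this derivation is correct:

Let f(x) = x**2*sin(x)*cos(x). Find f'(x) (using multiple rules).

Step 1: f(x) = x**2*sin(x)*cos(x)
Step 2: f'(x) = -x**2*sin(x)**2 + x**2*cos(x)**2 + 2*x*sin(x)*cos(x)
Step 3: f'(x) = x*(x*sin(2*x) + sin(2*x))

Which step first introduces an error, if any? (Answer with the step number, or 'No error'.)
Step 3

Step 3 is incorrect due to a wrong trig function.
The step shows: x*(x*sin(2*x) + sin(2*x))
The correct value should be: x*(x*cos(2*x) + sin(2*x))

Explanation: cos(2*x) was incorrectly written as sin(2*x): the term x*(x*cos(2*x) + sin(2*x)) was incorrectly written as x*(x*sin(2*x) + sin(2*x))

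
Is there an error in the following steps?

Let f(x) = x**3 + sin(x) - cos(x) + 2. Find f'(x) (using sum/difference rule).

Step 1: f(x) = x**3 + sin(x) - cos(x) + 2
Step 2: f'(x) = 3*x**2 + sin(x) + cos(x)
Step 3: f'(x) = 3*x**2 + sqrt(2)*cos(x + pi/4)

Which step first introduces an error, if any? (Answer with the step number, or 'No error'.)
Step 3

Step 3 is incorrect due to a wrong trig function.
The step shows: 3*x**2 + sqrt(2)*cos(x + pi/4)
The correct value should be: 3*x**2 + sqrt(2)*sin(x + pi/4)

Explanation: sin(x + pi/4) was incorrectly written as cos(x + pi/4): the term sqrt(2)*sin(x + pi/4) was incorrectly written as sqrt(2)*cos(x + pi/4)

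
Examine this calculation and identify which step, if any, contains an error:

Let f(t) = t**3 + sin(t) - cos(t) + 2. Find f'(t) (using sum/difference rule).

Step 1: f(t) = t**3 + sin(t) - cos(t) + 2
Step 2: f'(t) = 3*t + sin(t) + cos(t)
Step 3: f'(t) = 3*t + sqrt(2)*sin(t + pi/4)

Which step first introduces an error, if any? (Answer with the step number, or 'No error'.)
Step 2

Step 2 is incorrect due to a wrong exponent.
The step shows: 3*t + sin(t) + cos(t)
The correct value should be: 3*t**2 + sin(t) + cos(t)

Explanation: The exponent 2 on t was incorrectly written as 1: the term 3*t**2 was incorrectly written as 3*t
The later steps are derived from this incorrect expression, so the error originates in Step 2.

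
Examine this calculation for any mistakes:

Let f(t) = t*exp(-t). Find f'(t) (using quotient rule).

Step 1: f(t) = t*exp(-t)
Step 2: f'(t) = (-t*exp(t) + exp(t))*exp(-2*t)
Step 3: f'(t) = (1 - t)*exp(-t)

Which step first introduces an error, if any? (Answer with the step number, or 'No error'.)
No error

All steps in this derivation are correct.
The final answer f'(t) = (1 - t)*exp(-t) is valid.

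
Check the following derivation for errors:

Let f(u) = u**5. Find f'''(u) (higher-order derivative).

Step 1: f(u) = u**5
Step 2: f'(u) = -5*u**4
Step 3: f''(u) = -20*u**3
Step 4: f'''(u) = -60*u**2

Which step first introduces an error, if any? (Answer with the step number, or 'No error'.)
Step 2

Step 2 is incorrect due to a sign flip.
The step shows: -5*u**4
The correct value should be: 5*u**4

Explanation: The sign of the whole expression was flipped: the term 5*u**4 was incorrectly written as -5*u**4
The later steps are derived from this incorrect expression, so the error originates in Step 2.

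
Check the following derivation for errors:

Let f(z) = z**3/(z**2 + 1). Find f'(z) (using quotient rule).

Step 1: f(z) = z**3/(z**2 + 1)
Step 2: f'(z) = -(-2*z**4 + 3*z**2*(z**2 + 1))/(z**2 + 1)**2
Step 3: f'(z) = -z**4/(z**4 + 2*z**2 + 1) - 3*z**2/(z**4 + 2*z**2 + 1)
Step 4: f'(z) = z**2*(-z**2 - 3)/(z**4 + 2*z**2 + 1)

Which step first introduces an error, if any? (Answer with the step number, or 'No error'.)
Step 2

Step 2 is incorrect due to a sign flip.
The step shows: -(-2*z**4 + 3*z**2*(z**2 + 1))/(z**2 + 1)**2
The correct value should be: (-2*z**4 + 3*z**2*(z**2 + 1))/(z**2 + 1)**2

Explanation: The sign of the whole expression was flipped: the term (-2*z**4 + 3*z**2*(z**2 + 1))/(z**2 + 1)**2 was incorrectly written as -(-2*z**4 + 3*z**2*(z**2 + 1))/(z**2 + 1)**2
The later steps are derived from this incorrect expression, so the error originates in Step 2.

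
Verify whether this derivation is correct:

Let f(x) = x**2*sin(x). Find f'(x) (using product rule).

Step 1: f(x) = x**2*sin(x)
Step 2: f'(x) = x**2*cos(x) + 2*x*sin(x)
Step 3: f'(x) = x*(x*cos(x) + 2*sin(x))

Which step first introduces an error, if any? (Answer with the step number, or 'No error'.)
No error

All steps in this derivation are correct.
The final answer f'(x) = x*(x*cos(x) + 2*sin(x)) is valid.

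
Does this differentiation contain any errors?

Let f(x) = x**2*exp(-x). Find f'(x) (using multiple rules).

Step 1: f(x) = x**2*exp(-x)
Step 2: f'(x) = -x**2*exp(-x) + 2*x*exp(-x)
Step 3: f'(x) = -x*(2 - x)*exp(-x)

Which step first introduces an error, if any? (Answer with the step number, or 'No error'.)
Step 3

Step 3 is incorrect due to a sign flip.
The step shows: -x*(2 - x)*exp(-x)
The correct value should be: x*(2 - x)*exp(-x)

Explanation: The sign of the whole expression was flipped: the term x*(2 - x)*exp(-x) was incorrectly written as -x*(2 - x)*exp(-x)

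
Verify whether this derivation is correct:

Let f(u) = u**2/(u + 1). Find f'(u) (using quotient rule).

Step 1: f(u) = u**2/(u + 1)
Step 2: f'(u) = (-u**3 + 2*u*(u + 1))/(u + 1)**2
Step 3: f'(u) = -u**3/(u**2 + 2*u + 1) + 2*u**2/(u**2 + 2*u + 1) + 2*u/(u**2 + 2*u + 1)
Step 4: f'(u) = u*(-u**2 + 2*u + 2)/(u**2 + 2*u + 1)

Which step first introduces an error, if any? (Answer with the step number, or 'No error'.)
Step 2

Step 2 is incorrect due to a wrong exponent.
The step shows: (-u**3 + 2*u*(u + 1))/(u + 1)**2
The correct value should be: (-u**2 + 2*u*(u + 1))/(u + 1)**2

Explanation: The exponent 2 on u was incorrectly written as 3: the term (-u**2 + 2*u*(u + 1))/(u + 1)**2 was incorrectly written as (-u**3 + 2*u*(u + 1))/(u + 1)**2
The later steps are derived from this incorrect expression, so the error originates in Step 2.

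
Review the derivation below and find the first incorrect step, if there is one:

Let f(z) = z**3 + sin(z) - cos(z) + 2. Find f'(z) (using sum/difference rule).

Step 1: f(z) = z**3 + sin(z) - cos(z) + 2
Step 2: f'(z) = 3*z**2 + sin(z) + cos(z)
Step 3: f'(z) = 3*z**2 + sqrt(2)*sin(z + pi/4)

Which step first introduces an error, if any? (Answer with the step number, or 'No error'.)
No error

All steps in this derivation are correct.
The final answer f'(z) = 3*z**2 + sqrt(2)*sin(z + pi/4) is valid.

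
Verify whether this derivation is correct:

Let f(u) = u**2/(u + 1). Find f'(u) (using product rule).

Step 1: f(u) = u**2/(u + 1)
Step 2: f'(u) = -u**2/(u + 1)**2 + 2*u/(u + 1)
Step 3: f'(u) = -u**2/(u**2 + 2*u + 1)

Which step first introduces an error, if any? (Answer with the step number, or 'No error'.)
Step 3

Step 3 is incorrect due to a dropped term.
The step shows: -u**2/(u**2 + 2*u + 1)
The correct value should be: -u**2/(u**2 + 2*u + 1) + 2*u/(u + 1)

Explanation: A term was dropped: the term 2*u/(u + 1) was incorrectly omitted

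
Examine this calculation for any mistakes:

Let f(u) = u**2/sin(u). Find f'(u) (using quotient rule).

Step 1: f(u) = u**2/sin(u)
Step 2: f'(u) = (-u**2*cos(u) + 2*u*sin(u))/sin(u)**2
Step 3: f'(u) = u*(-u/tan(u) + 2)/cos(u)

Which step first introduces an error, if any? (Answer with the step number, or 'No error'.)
Step 3

Step 3 is incorrect due to a wrong trig function.
The step shows: u*(-u/tan(u) + 2)/cos(u)
The correct value should be: u*(-u/tan(u) + 2)/sin(u)

Explanation: sin(u) was incorrectly written as cos(u): the term u*(-u/tan(u) + 2)/sin(u) was incorrectly written as u*(-u/tan(u) + 2)/cos(u)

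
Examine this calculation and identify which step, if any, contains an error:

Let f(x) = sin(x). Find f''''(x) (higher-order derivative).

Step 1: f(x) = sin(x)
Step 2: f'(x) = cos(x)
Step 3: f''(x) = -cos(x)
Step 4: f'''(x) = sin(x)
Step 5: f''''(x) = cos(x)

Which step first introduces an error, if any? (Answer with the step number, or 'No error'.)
Step 3

Step 3 is incorrect due to a wrong trig function.
The step shows: -cos(x)
The correct value should be: -sin(x)

Explanation: sin(x) was incorrectly written as cos(x): the term -sin(x) was incorrectly written as -cos(x)
The later steps are derived from this incorrect expression, so the error originates in Step 3.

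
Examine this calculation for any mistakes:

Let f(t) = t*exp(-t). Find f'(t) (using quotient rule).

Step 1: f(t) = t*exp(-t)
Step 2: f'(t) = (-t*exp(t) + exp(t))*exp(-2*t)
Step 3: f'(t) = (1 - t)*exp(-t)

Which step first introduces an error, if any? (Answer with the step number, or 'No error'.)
No error

All steps in this derivation are correct.
The final answer f'(t) = (1 - t)*exp(-t) is valid.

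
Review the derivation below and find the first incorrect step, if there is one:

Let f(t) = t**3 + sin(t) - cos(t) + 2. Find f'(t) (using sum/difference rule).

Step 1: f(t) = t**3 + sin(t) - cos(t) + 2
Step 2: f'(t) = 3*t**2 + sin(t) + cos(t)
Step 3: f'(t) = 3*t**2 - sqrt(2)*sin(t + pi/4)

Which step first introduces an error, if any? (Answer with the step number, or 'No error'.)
Step 3

Step 3 is incorrect due to a sign flip.
The step shows: 3*t**2 - sqrt(2)*sin(t + pi/4)
The correct value should be: 3*t**2 + sqrt(2)*sin(t + pi/4)

Explanation: The sign of one term was flipped: the term sqrt(2)*sin(t + pi/4) was incorrectly written as -sqrt(2)*sin(t + pi/4)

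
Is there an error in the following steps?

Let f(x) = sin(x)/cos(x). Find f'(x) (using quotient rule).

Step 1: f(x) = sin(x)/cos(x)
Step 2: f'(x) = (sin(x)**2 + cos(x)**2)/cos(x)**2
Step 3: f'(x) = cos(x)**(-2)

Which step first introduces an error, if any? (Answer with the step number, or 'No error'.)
No error

All steps in this derivation are correct.
The final answer f'(x) = cos(x)**(-2) is valid.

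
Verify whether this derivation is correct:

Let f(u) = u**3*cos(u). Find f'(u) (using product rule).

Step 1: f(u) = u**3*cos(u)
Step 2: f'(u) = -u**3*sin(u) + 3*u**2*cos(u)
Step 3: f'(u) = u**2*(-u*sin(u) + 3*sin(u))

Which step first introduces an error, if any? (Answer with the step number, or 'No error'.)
Step 3

Step 3 is incorrect due to a wrong trig function.
The step shows: u**2*(-u*sin(u) + 3*sin(u))
The correct value should be: u**2*(-u*sin(u) + 3*cos(u))

Explanation: cos(u) was incorrectly written as sin(u): the term u**2*(-u*sin(u) + 3*cos(u)) was incorrectly written as u**2*(-u*sin(u) + 3*sin(u))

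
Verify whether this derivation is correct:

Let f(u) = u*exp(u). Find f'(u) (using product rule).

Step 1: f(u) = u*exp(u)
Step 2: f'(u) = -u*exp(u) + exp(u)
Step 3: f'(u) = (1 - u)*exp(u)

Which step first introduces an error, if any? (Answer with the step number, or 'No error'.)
Step 2

Step 2 is incorrect due to a sign flip.
The step shows: -u*exp(u) + exp(u)
The correct value should be: u*exp(u) + exp(u)

Explanation: The sign of one term was flipped: the term u*exp(u) was incorrectly written as -u*exp(u)
The later steps are derived from this incorrect expression, so the error originates in Step 2.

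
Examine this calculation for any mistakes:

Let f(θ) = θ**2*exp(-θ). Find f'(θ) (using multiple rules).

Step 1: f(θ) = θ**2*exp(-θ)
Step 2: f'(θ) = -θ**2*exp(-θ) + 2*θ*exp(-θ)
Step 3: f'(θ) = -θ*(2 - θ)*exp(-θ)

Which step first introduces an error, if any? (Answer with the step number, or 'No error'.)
Step 3

Step 3 is incorrect due to a sign flip.
The step shows: -θ*(2 - θ)*exp(-θ)
The correct value should be: θ*(2 - θ)*exp(-θ)

Explanation: The sign of the whole expression was flipped: the term θ*(2 - θ)*exp(-θ) was incorrectly written as -θ*(2 - θ)*exp(-θ)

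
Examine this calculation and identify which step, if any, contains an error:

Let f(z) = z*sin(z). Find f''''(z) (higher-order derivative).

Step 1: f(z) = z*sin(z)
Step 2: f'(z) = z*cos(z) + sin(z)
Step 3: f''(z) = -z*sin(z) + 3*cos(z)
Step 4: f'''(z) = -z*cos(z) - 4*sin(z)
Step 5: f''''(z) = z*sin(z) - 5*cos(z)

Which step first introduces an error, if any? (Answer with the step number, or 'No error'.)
Step 3

Step 3 is incorrect due to a wrong coefficient.
The step shows: -z*sin(z) + 3*cos(z)
The correct value should be: -z*sin(z) + 2*cos(z)

Explanation: The coefficient 2 was incorrectly written as 3: the term 2*cos(z) was incorrectly written as 3*cos(z)
The later steps are derived from this incorrect expression, so the error originates in Step 3.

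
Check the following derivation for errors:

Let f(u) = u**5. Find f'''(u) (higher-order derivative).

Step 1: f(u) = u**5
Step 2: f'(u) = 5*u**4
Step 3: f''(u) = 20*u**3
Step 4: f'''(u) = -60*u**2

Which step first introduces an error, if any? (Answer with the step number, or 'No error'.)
Step 4

Step 4 is incorrect due to a sign flip.
The step shows: -60*u**2
The correct value should be: 60*u**2

Explanation: The sign of the whole expression was flipped: the term 60*u**2 was incorrectly written as -60*u**2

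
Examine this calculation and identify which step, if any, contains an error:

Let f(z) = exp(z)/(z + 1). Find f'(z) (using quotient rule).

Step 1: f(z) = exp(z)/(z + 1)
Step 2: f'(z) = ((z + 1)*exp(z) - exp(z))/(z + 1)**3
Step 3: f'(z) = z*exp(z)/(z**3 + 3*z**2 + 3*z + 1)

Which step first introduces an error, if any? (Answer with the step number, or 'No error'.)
Step 2

Step 2 is incorrect due to a wrong exponent.
The step shows: ((z + 1)*exp(z) - exp(z))/(z + 1)**3
The correct value should be: ((z + 1)*exp(z) - exp(z))/(z + 1)**2

Explanation: The exponent -2 on z + 1 was incorrectly written as -3: the term ((z + 1)*exp(z) - exp(z))/(z + 1)**2 was incorrectly written as ((z + 1)*exp(z) - exp(z))/(z + 1)**3
The later steps are derived from this incorrect expression, so the error originates in Step 2.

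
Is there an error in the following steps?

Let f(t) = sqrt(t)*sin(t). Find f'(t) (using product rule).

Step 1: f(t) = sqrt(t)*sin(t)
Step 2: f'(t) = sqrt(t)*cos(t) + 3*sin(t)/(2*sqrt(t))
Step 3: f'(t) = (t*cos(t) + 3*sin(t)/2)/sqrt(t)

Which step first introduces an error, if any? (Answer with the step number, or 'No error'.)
Step 2

Step 2 is incorrect due to a wrong coefficient.
The step shows: sqrt(t)*cos(t) + 3*sin(t)/(2*sqrt(t))
The correct value should be: sqrt(t)*cos(t) + sin(t)/(2*sqrt(t))

Explanation: The coefficient 1/2 was incorrectly written as 3/2: the term sin(t)/(2*sqrt(t)) was incorrectly written as 3*sin(t)/(2*sqrt(t))
The later steps are derived from this incorrect expression, so the error originates in Step 2.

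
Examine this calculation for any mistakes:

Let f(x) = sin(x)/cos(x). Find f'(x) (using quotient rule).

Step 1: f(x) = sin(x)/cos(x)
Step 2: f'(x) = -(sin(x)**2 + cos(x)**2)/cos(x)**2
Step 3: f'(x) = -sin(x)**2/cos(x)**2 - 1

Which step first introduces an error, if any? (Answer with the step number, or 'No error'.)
Step 2

Step 2 is incorrect due to a sign flip.
The step shows: -(sin(x)**2 + cos(x)**2)/cos(x)**2
The correct value should be: (sin(x)**2 + cos(x)**2)/cos(x)**2

Explanation: The sign of the whole expression was flipped: the term (sin(x)**2 + cos(x)**2)/cos(x)**2 was incorrectly written as -(sin(x)**2 + cos(x)**2)/cos(x)**2
The later steps are derived from this incorrect expression, so the error originates in Step 2.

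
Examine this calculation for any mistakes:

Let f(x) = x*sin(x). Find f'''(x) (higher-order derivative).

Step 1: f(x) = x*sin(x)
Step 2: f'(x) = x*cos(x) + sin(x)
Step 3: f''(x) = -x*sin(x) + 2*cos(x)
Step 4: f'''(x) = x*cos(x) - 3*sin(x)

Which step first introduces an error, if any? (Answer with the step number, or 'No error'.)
Step 4

Step 4 is incorrect due to a sign flip.
The step shows: x*cos(x) - 3*sin(x)
The correct value should be: -x*cos(x) - 3*sin(x)

Explanation: The sign of one term was flipped: the term -x*cos(x) was incorrectly written as x*cos(x)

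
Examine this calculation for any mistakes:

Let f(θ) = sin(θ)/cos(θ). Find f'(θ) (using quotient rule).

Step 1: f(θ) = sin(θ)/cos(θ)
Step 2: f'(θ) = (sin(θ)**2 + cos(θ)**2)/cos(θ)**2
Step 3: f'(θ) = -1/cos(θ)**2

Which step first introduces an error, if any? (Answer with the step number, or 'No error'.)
Step 3

Step 3 is incorrect due to a sign flip.
The step shows: -1/cos(θ)**2
The correct value should be: cos(θ)**(-2)

Explanation: The sign of the whole expression was flipped: the term cos(θ)**(-2) was incorrectly written as -1/cos(θ)**2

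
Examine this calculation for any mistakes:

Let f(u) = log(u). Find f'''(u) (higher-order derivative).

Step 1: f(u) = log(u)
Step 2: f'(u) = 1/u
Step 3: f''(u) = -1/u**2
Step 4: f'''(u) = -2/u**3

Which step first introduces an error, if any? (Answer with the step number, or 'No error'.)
Step 4

Step 4 is incorrect due to a sign flip.
The step shows: -2/u**3
The correct value should be: 2/u**3

Explanation: The sign of the whole expression was flipped: the term 2/u**3 was incorrectly written as -2/u**3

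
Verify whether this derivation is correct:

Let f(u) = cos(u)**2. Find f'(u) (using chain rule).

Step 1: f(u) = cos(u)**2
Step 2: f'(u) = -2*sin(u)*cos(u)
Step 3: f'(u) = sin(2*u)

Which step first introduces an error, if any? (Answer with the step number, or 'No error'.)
Step 3

Step 3 is incorrect due to a sign flip.
The step shows: sin(2*u)
The correct value should be: -sin(2*u)

Explanation: The sign of the whole expression was flipped: the term -sin(2*u) was incorrectly written as sin(2*u)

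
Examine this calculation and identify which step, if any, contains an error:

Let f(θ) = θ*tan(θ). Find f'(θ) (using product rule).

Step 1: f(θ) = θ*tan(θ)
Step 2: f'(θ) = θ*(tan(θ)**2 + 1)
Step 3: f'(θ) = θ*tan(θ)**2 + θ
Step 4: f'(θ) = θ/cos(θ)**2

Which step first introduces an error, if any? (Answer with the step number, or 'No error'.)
Step 2

Step 2 is incorrect due to a dropped term.
The step shows: θ*(tan(θ)**2 + 1)
The correct value should be: θ*(tan(θ)**2 + 1) + tan(θ)

Explanation: A term was dropped: the term tan(θ) was incorrectly omitted
The later steps are derived from this incorrect expression, so the error originates in Step 2.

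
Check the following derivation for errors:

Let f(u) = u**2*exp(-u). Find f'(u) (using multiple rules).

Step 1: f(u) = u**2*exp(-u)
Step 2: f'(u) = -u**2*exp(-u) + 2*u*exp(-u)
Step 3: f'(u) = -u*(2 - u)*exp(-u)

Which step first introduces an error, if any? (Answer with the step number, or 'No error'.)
Step 3

Step 3 is incorrect due to a sign flip.
The step shows: -u*(2 - u)*exp(-u)
The correct value should be: u*(2 - u)*exp(-u)

Explanation: The sign of the whole expression was flipped: the term u*(2 - u)*exp(-u) was incorrectly written as -u*(2 - u)*exp(-u)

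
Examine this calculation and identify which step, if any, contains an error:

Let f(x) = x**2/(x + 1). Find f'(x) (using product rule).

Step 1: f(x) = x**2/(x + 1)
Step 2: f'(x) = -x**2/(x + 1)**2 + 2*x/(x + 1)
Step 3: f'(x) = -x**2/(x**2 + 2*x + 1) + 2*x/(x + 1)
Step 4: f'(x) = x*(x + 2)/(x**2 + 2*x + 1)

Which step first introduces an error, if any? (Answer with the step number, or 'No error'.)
No error

All steps in this derivation are correct.
The final answer f'(x) = x*(x + 2)/(x**2 + 2*x + 1) is valid.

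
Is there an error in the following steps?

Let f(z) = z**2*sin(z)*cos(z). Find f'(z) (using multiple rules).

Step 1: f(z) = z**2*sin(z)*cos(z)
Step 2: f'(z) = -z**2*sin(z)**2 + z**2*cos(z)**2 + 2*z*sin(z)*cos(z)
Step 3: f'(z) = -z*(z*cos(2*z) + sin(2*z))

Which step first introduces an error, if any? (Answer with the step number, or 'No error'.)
Step 3

Step 3 is incorrect due to a sign flip.
The step shows: -z*(z*cos(2*z) + sin(2*z))
The correct value should be: z*(z*cos(2*z) + sin(2*z))

Explanation: The sign of the whole expression was flipped: the term z*(z*cos(2*z) + sin(2*z)) was incorrectly written as -z*(z*cos(2*z) + sin(2*z))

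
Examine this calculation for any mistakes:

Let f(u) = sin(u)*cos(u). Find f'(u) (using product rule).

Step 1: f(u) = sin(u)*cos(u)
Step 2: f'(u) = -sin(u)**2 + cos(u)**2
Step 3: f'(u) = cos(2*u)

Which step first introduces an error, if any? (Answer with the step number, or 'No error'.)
No error

All steps in this derivation are correct.
The final answer f'(u) = cos(2*u) is valid.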